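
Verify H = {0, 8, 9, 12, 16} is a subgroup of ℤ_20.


Subgroup test for H = {0, 8, 9, 12, 16} in (ℤ_20, +):
(1) 0 ∈ H? Yes
(2) Closure: for all a,b ∈ H, (a+b) mod 20 ∈ H? No  [counterexample: 8 + 9 = 17 ∉ H]
(3) Inverses: for all a ∈ H, -a mod 20 ∈ H? No

No, H is not a subgroup of ℤ_20


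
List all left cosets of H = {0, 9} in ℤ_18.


H = {0, 9}, |H| = 2
Number of cosets = |G|/|H| = 18/2 = 9
0 + H = {0, 9}
1 + H = {1, 10}
2 + H = {2, 11}
3 + H = {3, 12}
4 + H = {4, 13}
5 + H = {5, 14}
6 + H = {6, 15}
7 + H = {7, 16}
8 + H = {8, 17}

Cosets: 0+H={0,9}; 1+H={1,10}; 2+H={2,11}; 3+H={3,12}; 4+H={4,13}; 5+H={5,14}; 6+H={6,15}; 7+H={7,16}; 8+H={8,17}


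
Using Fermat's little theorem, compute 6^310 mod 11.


Fermat's little theorem: if p is prime and gcd(a,p)=1, then a^(p-1) ≡ 1 (mod p)
p = 11 is prime, gcd(6,11) = 1
Reduce exponent: 310 mod 10 = 0
So 6^310 ≡ 6^0 (mod 11)
6^0 = 1

6^310 ≡ 1 (mod 11)


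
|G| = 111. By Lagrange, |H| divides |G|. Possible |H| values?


Lagrange's theorem: |H| divides |G|
|G| = 111
Divisors of 111: 1, 3, 37, 111

Possible subgroup orders: {1, 3, 37, 111}


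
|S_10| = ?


|S_n| = n! (number of permutations of n symbols)
|S_10| = 10! = 3628800

|S_10| = 3628800


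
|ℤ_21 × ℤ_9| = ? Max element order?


|ℤ_21 × ℤ_9| = 21 × 9 = 189
Max element order = lcm(21,9) = 63
Cyclic? No (gcd=3)

|ℤ_21×ℤ_9| = 189, max element order = 63


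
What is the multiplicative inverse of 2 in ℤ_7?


Use the extended Euclidean algorithm to write 1 = 2·s + 7·t; then s mod 7 is the inverse.
Euclidean algorithm:
  2 = 0·7 + 2
  7 = 3·2 + 1
  2 = 2·1 + 0
gcd(2,7) = 1
Back-substitution gives: 2·(-3) + 7·(1) = 1
So 2⁻¹ ≡ -3 ≡ 4 (mod 7)
Check: 2 × 4 = 8 ≡ 1 (mod 7) ✓

2⁻¹ ≡ 4 (mod 7)


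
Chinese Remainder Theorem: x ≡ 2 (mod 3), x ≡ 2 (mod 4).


m₁ = 3, m₂ = 4, gcd = 1, so CRT applies. M = m₁·m₂ = 12
Let M₁ = M/m₁ = 4, M₂ = M/m₂ = 3
Find y₁ ≡ M₁⁻¹ (mod m₁): 4⁻¹ ≡ 1 (mod 3)
Find y₂ ≡ M₂⁻¹ (mod m₂): 3⁻¹ ≡ 3 (mod 4)
x = a₁·M₁·y₁ + a₂·M₂·y₂ = 2·4·1 + 2·3·3 = 26
Reduce mod 12: x ≡ 2
Check: 2 mod 3 = 2 ✓, 2 mod 4 = 2 ✓

x ≡ 2 (mod 12)


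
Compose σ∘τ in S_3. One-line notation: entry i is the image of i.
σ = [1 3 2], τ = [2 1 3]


σ∘τ: apply τ first, then σ
1 →τ 2 →σ 3
2 →τ 1 →σ 1
3 →τ 3 →σ 2

σ∘τ = [3 1 2]


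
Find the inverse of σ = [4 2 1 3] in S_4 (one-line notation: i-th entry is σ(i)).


To find σ⁻¹, swap domain and range:
σ(1) = 4 → σ⁻¹(4) = 1
σ(2) = 2 → σ⁻¹(2) = 2
σ(3) = 1 → σ⁻¹(1) = 3
σ(4) = 3 → σ⁻¹(3) = 4

σ⁻¹ = [3 2 4 1]


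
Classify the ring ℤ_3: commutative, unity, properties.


ℤ_3 is a commutative ring with unity 1; 3 is prime, so ℤ_3 is a field (hence an integral domain)
Commutative: Yes
Integral domain: Yes
Has unity: Yes

ℤ_3: Commutative=Yes, Unity=Yes


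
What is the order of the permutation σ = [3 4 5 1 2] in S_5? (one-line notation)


Cycle decomposition: (1 3 5 2 4)
Cycle lengths: 5
Order = lcm(5) = 5

ord(σ) = 5


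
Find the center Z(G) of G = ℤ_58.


Z(G) = {g ∈ G | gx = xg for all x ∈ G}
ℤ_58 is abelian, so Z(G) = G

Z(ℤ_58) = ℤ_58


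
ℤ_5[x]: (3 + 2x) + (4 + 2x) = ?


Add coefficients mod 5:
x^0: 3 + 4 = 2 (mod 5)
x^1: 2 + 2 = 4 (mod 5)
Result: 2 + 4x

f + g = 2 + 4x


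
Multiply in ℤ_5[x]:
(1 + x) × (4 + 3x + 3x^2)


Expand and collect like terms; reduce coefficients mod 5:
x^0: 1·4 = 4 ≡ 4 (mod 5)
x^1: 1·3 + 1·4 = 7 ≡ 2 (mod 5)
x^2: 1·3 + 1·3 = 6 ≡ 1 (mod 5)
x^3: 1·3 = 3 ≡ 3 (mod 5)
Result: 4 + 2x + x^2 + 3x^3

f · g = 4 + 2x + x^2 + 3x^3


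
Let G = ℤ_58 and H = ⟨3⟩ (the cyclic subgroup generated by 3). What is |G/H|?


|⟨3⟩| = n / gcd(3, 58) = 58 / 1 = 58
H is normal (ℤ_58 is abelian).
|G/H| = |G| / |H| = 58 / 58 = 1

|G/H| = 1


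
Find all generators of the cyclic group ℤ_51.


g generates ℤ_n iff gcd(g,n) = 1
Prime factors of 51: 3, 17
Generators are g ∈ {1,...,50} not divisible by any of these primes.
Generators: {1, 2, 4, 5, 7, 8, 10, 11, 13, 14, 16, 19, 20, 22, 23, 25, 26, 28, 29, 31, 32, 35, 37, 38, 40, 41, 43, 44, 46, 47, 49, 50}
Number of generators = φ(51) = 32

Generators of ℤ_51 = {1, 2, 4, 5, 7, 8, 10, 11, 13, 14, 16, 19, 20, 22, 23, 25, 26, 28, 29, 31, 32, 35, 37, 38, 40, 41, 43, 44, 46, 47, 49, 50}


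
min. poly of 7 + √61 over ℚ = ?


Let α = 7 + √61. Then α - 7 = √61, so (α - 7)² = 61, giving α² - 14α - 12 = 0. Degree 2 and α ∉ ℚ, so this is the minimal polynomial.

Minimal polynomial: x² - 14x - 12


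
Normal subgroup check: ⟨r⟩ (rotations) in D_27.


H = ⟨r⟩ (rotations) in D_27
The rotation subgroup ⟨r⟩ has index 2 in D_27, so it is normal

Yes, normal subgroup


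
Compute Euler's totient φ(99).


Factor n: 99 = 3^2 × 11
φ(n) = n · ∏(1 - 1/p) over distinct primes p | n
φ(99) = 99 · (1 - 1/3) · (1 - 1/11) = 60

φ(99) = 60


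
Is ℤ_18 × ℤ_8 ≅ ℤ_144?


Comparing ℤ_18 × ℤ_8 and ℤ_144:
gcd(18,8) = 2 ≠ 1. Max element order in ℤ_18×ℤ_8 is lcm(18,8) = 72 < 144, so it has no element of order 144

No, ℤ_18 × ℤ_8 ≇ ℤ_144


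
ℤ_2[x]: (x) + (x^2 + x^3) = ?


Add coefficients mod 2:
x^0: 0 + 0 = 0 (mod 2)
x^1: 1 + 0 = 1 (mod 2)
x^2: 0 + 1 = 1 (mod 2)
x^3: 0 + 1 = 1 (mod 2)
Result: x + x^2 + x^3

f + g = x + x^2 + x^3


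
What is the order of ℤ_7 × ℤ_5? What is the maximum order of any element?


|ℤ_7 × ℤ_5| = 7 × 5 = 35
Max element order = lcm(7,5) = 35
Cyclic? Yes (gcd=1)

|ℤ_7×ℤ_5| = 35, max element order = 35


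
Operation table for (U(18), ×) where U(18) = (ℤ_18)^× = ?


Elements: {1, 5, 7, 11, 13, 17}
Operation: multiplication mod 18
Entry (a, b) = (a × b) mod 18

Cayley table:
   |  1 |  5 |  7 | 11 | 13 | 17
 1 |  1 |  5 |  7 | 11 | 13 | 17
 5 |  5 |  7 | 17 |  1 | 11 | 13
 7 |  7 | 17 | 13 |  5 |  1 | 11
11 | 11 |  1 |  5 | 13 | 17 |  7
13 | 13 | 11 |  1 | 17 |  7 |  5
17 | 17 | 13 | 11 |  7 |  5 |  1


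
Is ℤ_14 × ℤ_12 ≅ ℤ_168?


Comparing ℤ_14 × ℤ_12 and ℤ_168:
gcd(14,12) = 2 ≠ 1. Max element order in ℤ_14×ℤ_12 is lcm(14,12) = 84 < 168, so it has no element of order 168

No, ℤ_14 × ℤ_12 ≇ ℤ_168


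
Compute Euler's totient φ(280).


Factor n: 280 = 2^3 × 5 × 7
φ(n) = n · ∏(1 - 1/p) over distinct primes p | n
φ(280) = 280 · (1 - 1/2) · (1 - 1/5) · (1 - 1/7) = 96

φ(280) = 96


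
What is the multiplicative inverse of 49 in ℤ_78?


Use the extended Euclidean algorithm to write 1 = 49·s + 78·t; then s mod 78 is the inverse.
Euclidean algorithm:
  49 = 0·78 + 49
  78 = 1·49 + 29
  49 = 1·29 + 20
  29 = 1·20 + 9
  20 = 2·9 + 2
  9 = 4·2 + 1
  2 = 2·1 + 0
gcd(49,78) = 1
Back-substitution gives: 49·(-35) + 78·(22) = 1
So 49⁻¹ ≡ -35 ≡ 43 (mod 78)
Check: 49 × 43 = 2107 ≡ 1 (mod 78) ✓

49⁻¹ ≡ 43 (mod 78)


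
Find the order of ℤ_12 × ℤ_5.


|A × B| = |A| · |B|
|ℤ_12 × ℤ_5| = 12 × 5 = 60

|ℤ_12 × ℤ_5| = 60


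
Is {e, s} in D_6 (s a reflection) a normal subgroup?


H = {e, s} in D_6 (s a reflection)
r·s·r⁻¹ = sr⁻² ≠ s for n ≥ 3, so {e, s} is not closed under conjugation

No, not a normal subgroup


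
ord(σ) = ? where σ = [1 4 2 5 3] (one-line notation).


Cycle decomposition: (2 4 5 3)
Cycle lengths: 4
Order = lcm(4) = 4

ord(σ) = 4


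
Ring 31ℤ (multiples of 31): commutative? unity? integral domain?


31ℤ is a commutative ring under +,× but has no multiplicative identity (1 ∉ 31ℤ); it has no zero divisors, but without unity it is not an integral domain
Commutative: Yes
Integral domain: No
Has unity: No

31ℤ (multiples of 31): Commutative=Yes, Unity=No


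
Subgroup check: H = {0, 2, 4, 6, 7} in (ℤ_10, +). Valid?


Subgroup test for H = {0, 2, 4, 6, 7} in (ℤ_10, +):
(1) 0 ∈ H? Yes
(2) Closure: for all a,b ∈ H, (a+b) mod 10 ∈ H? No  [counterexample: 2 + 6 = 8 ∉ H]
(3) Inverses: for all a ∈ H, -a mod 10 ∈ H? No

No, H is not a subgroup of ℤ_10


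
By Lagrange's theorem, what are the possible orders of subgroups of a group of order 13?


Lagrange's theorem: |H| divides |G|
|G| = 13
Divisors of 13: 1, 13

Possible subgroup orders: {1, 13}


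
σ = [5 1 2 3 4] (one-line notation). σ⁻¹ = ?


To find σ⁻¹, swap domain and range:
σ(1) = 5 → σ⁻¹(5) = 1
σ(2) = 1 → σ⁻¹(1) = 2
σ(3) = 2 → σ⁻¹(2) = 3
σ(4) = 3 → σ⁻¹(3) = 4
σ(5) = 4 → σ⁻¹(4) = 5

σ⁻¹ = [2 3 4 5 1]


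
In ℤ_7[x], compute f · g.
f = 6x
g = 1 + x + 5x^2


Expand and collect like terms; reduce coefficients mod 7:
x^0: 0·1 = 0 ≡ 0 (mod 7)
x^1: 0·1 + 6·1 = 6 ≡ 6 (mod 7)
x^2: 0·5 + 6·1 = 6 ≡ 6 (mod 7)
x^3: 6·5 = 30 ≡ 2 (mod 7)
Result: 6x + 6x^2 + 2x^3

f · g = 6x + 6x^2 + 2x^3


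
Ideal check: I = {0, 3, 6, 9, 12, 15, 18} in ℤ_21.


Check ideal conditions for I = {0, 3, 6, 9, 12, 15, 18} in ℤ_21:
(1) I is an additive subgroup? Yes
(2) For r ∈ ℤ_21 and a ∈ I: r·a ∈ I? Yes

Yes, I is an ideal of ℤ_21


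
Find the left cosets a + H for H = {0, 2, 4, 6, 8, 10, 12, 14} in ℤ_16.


H = {0, 2, 4, 6, 8, 10, 12, 14}, |H| = 8
Number of cosets = |G|/|H| = 16/8 = 2
0 + H = {0, 2, 4, 6, 8, 10, 12, 14}
1 + H = {1, 3, 5, 7, 9, 11, 13, 15}

Cosets: 0+H={0,2,4,6,8,10,12,14}; 1+H={1,3,5,7,9,11,13,15}


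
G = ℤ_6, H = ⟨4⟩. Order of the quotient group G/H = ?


|⟨4⟩| = n / gcd(4, 6) = 6 / 2 = 3
H is normal (ℤ_6 is abelian).
|G/H| = |G| / |H| = 6 / 3 = 2

|G/H| = 2


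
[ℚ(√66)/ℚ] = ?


√66 has minimal polynomial x² - 66 (irreducible over ℚ since 66 is squarefree)

[ℚ(√66)/ℚ] = 2


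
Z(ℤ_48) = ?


Z(G) = {g ∈ G | gx = xg for all x ∈ G}
ℤ_48 is abelian, so Z(G) = G

Z(ℤ_48) = ℤ_48


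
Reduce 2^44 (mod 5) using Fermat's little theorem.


Fermat's little theorem: if p is prime and gcd(a,p)=1, then a^(p-1) ≡ 1 (mod p)
p = 5 is prime, gcd(2,5) = 1
Reduce exponent: 44 mod 4 = 0
So 2^44 ≡ 2^0 (mod 5)
2^0 = 1

2^44 ≡ 1 (mod 5)


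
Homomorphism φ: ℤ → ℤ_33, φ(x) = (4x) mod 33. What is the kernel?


Kernel = preimage of identity
ker(φ) = {x ∈ ℤ : 4x ≡ 0 (mod 33)}. gcd(4,33) = 1, so 4x ≡ 0 (mod 33) ⟺ x ≡ 0 (mod 33/1 = 33). Hence ker(φ) = 33ℤ

ker(φ) = 33ℤ


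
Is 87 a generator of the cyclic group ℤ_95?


g generates ℤ_n iff gcd(g, n) = 1
gcd(87, 95) = 1
Since gcd = 1, 87 is a generator.

Yes, 87 generates ℤ_95


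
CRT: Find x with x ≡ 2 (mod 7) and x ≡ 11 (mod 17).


m₁ = 7, m₂ = 17, gcd = 1, so CRT applies. M = m₁·m₂ = 119
Let M₁ = M/m₁ = 17, M₂ = M/m₂ = 7
Find y₁ ≡ M₁⁻¹ (mod m₁): 17⁻¹ ≡ 5 (mod 7)
Find y₂ ≡ M₂⁻¹ (mod m₂): 7⁻¹ ≡ 5 (mod 17)
x = a₁·M₁·y₁ + a₂·M₂·y₂ = 2·17·5 + 11·7·5 = 555
Reduce mod 119: x ≡ 79
Check: 79 mod 7 = 2 ✓, 79 mod 17 = 11 ✓

x ≡ 79 (mod 119)


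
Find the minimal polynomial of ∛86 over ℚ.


∛86 satisfies x³ - 86 = 0, irreducible over ℚ (no rational root; 86 is not a perfect cube)

Minimal polynomial: x³ - 86


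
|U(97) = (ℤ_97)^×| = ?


U(n) is the group of units mod n; |U(n)| = φ(n)
|U(97)| = φ(97) = 96

|U(97) = (ℤ_97)^×| = 96


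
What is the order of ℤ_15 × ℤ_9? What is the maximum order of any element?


|ℤ_15 × ℤ_9| = 15 × 9 = 135
Max element order = lcm(15,9) = 45
Cyclic? No (gcd=3)

|ℤ_15×ℤ_9| = 135, max element order = 45


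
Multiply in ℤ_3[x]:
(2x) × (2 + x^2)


Expand and collect like terms; reduce coefficients mod 3:
x^0: 0·2 = 0 ≡ 0 (mod 3)
x^1: 0·0 + 2·2 = 4 ≡ 1 (mod 3)
x^2: 0·1 + 2·0 = 0 ≡ 0 (mod 3)
x^3: 2·1 = 2 ≡ 2 (mod 3)
Result: x + 2x^3

f · g = x + 2x^3


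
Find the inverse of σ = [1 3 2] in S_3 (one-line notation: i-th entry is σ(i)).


To find σ⁻¹, swap domain and range:
σ(1) = 1 → σ⁻¹(1) = 1
σ(2) = 3 → σ⁻¹(3) = 2
σ(3) = 2 → σ⁻¹(2) = 3

σ⁻¹ = [1 3 2]


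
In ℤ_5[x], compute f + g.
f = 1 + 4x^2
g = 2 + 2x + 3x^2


Add coefficients mod 5:
x^0: 1 + 2 = 3 (mod 5)
x^1: 0 + 2 = 2 (mod 5)
x^2: 4 + 3 = 2 (mod 5)
Result: 3 + 2x + 2x^2

f + g = 3 + 2x + 2x^2


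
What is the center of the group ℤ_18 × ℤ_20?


Z(G) = {g ∈ G | gx = xg for all x ∈ G}
Direct product of abelian groups is abelian, so Z(G) = G

Z(ℤ_18 × ℤ_20) = ℤ_18 × ℤ_20


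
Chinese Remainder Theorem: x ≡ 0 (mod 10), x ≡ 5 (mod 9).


m₁ = 10, m₂ = 9, gcd = 1, so CRT applies. M = m₁·m₂ = 90
Let M₁ = M/m₁ = 9, M₂ = M/m₂ = 10
Find y₁ ≡ M₁⁻¹ (mod m₁): 9⁻¹ ≡ 9 (mod 10)
Find y₂ ≡ M₂⁻¹ (mod m₂): 10⁻¹ ≡ 1 (mod 9)
x = a₁·M₁·y₁ + a₂·M₂·y₂ = 0·9·9 + 5·10·1 = 50
Reduce mod 90: x ≡ 50
Check: 50 mod 10 = 0 ✓, 50 mod 9 = 5 ✓

x ≡ 50 (mod 90)


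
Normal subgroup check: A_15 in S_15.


H = A_15 in S_15
A_15 has index 2 in S_15, and every subgroup of index 2 is normal

Yes, normal subgroup


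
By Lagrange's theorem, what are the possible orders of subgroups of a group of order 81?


Lagrange's theorem: |H| divides |G|
|G| = 81
Divisors of 81: 1, 3, 9, 27, 81

Possible subgroup orders: {1, 3, 9, 27, 81}


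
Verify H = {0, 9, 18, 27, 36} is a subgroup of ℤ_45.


Subgroup test for H = {0, 9, 18, 27, 36} in (ℤ_45, +):
(1) 0 ∈ H? Yes
(2) Closure: for all a,b ∈ H, (a+b) mod 45 ∈ H? Yes
(3) Inverses: for all a ∈ H, -a mod 45 ∈ H? Yes

Yes, H is a subgroup of ℤ_45


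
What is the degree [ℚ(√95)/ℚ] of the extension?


√95 has minimal polynomial x² - 95 (irreducible over ℚ since 95 is squarefree)

[ℚ(√95)/ℚ] = 2


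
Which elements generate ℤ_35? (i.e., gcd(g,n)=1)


g generates ℤ_n iff gcd(g,n) = 1
Prime factors of 35: 5, 7
Generators are g ∈ {1,...,34} not divisible by any of these primes.
Generators: {1, 2, 3, 4, 6, 8, 9, 11, 12, 13, 16, 17, 18, 19, 22, 23, 24, 26, 27, 29, 31, 32, 33, 34}
Number of generators = φ(35) = 24

Generators of ℤ_35 = {1, 2, 3, 4, 6, 8, 9, 11, 12, 13, 16, 17, 18, 19, 22, 23, 24, 26, 27, 29, 31, 32, 33, 34}


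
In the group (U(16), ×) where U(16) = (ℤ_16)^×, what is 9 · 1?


Operation: multiplication mod 16
9 · 1 = (a × b) mod 16 with a = 9, b = 1

9 · 1 = 9


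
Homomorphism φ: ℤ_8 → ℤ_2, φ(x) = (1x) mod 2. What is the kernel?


Kernel = preimage of identity
ker(φ) = {x ∈ ℤ_8 : 1x ≡ 0 (mod 2)}. Since 2 | 8, φ is well-defined. The kernel is the cyclic subgroup ⟨2⟩ of ℤ_8 (order 4), i.e. {0, 2, 4, 6}

ker(φ) = {0, 2, 4, 6}


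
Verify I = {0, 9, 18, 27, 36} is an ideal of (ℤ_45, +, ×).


Check ideal conditions for I = {0, 9, 18, 27, 36} in ℤ_45:
(1) I is an additive subgroup? Yes
(2) For r ∈ ℤ_45 and a ∈ I: r·a ∈ I? Yes

Yes, I is an ideal of ℤ_45


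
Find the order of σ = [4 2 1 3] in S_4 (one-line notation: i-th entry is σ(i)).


Cycle decomposition: (1 4 3)
Cycle lengths: 3
Order = lcm(3) = 3

ord(σ) = 3


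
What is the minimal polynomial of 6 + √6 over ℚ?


Let α = 6 + √6. Then α - 6 = √6, so (α - 6)² = 6, giving α² - 12α + 30 = 0. Degree 2 and α ∉ ℚ, so this is the minimal polynomial.

Minimal polynomial: x² - 12x + 30


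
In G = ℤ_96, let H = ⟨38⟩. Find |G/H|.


|⟨38⟩| = n / gcd(38, 96) = 96 / 2 = 48
H is normal (ℤ_96 is abelian).
|G/H| = |G| / |H| = 96 / 48 = 2

|G/H| = 2


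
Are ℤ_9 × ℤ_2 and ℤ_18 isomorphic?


Comparing ℤ_9 × ℤ_2 and ℤ_18:
gcd(9,2) = 1, so ℤ_9 × ℤ_2 ≅ ℤ_18 (CRT)

Yes, ℤ_9 × ℤ_2 ≅ ℤ_18


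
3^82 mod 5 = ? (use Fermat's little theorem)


Fermat's little theorem: if p is prime and gcd(a,p)=1, then a^(p-1) ≡ 1 (mod p)
p = 5 is prime, gcd(3,5) = 1
Reduce exponent: 82 mod 4 = 2
So 3^82 ≡ 3^2 (mod 5)
3^2 mod 5 = 4

3^82 ≡ 4 (mod 5)


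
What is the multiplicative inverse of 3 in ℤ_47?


Use the extended Euclidean algorithm to write 1 = 3·s + 47·t; then s mod 47 is the inverse.
Euclidean algorithm:
  3 = 0·47 + 3
  47 = 15·3 + 2
  3 = 1·2 + 1
  2 = 2·1 + 0
gcd(3,47) = 1
Back-substitution gives: 3·(16) + 47·(-1) = 1
So 3⁻¹ ≡ 16 ≡ 16 (mod 47)
Check: 3 × 16 = 48 ≡ 1 (mod 47) ✓

3⁻¹ ≡ 16 (mod 47)


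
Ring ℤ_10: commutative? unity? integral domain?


ℤ_10 is a commutative ring with unity 1; 10 = 2×5 is composite, so 2·5 ≡ 0 gives zero divisors (not an integral domain)
Commutative: Yes
Integral domain: No
Has unity: Yes

ℤ_10: Commutative=Yes, Unity=Yes


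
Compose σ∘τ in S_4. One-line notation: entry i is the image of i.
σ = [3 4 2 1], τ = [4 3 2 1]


σ∘τ: apply τ first, then σ
1 →τ 4 →σ 1
2 →τ 3 →σ 2
3 →τ 2 →σ 4
4 →τ 1 →σ 3

σ∘τ = [1 2 4 3]


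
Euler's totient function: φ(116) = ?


Factor n: 116 = 2^2 × 29
φ(n) = n · ∏(1 - 1/p) over distinct primes p | n
φ(116) = 116 · (1 - 1/2) · (1 - 1/29) = 56

φ(116) = 56


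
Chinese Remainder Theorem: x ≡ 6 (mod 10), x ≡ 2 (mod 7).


m₁ = 10, m₂ = 7, gcd = 1, so CRT applies. M = m₁·m₂ = 70
Let M₁ = M/m₁ = 7, M₂ = M/m₂ = 10
Find y₁ ≡ M₁⁻¹ (mod m₁): 7⁻¹ ≡ 3 (mod 10)
Find y₂ ≡ M₂⁻¹ (mod m₂): 10⁻¹ ≡ 5 (mod 7)
x = a₁·M₁·y₁ + a₂·M₂·y₂ = 6·7·3 + 2·10·5 = 226
Reduce mod 70: x ≡ 16
Check: 16 mod 10 = 6 ✓, 16 mod 7 = 2 ✓

x ≡ 16 (mod 70)


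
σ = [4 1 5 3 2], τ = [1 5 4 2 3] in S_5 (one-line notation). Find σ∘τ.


σ∘τ: apply τ first, then σ
1 →τ 1 →σ 4
2 →τ 5 →σ 2
3 →τ 4 →σ 3
4 →τ 2 →σ 1
5 →τ 3 →σ 5

σ∘τ = [4 2 3 1 5]


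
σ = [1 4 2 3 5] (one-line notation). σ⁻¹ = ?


To find σ⁻¹, swap domain and range:
σ(1) = 1 → σ⁻¹(1) = 1
σ(2) = 4 → σ⁻¹(4) = 2
σ(3) = 2 → σ⁻¹(2) = 3
σ(4) = 3 → σ⁻¹(3) = 4
σ(5) = 5 → σ⁻¹(5) = 5

σ⁻¹ = [1 3 4 2 5]


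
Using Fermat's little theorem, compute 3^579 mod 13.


Fermat's little theorem: if p is prime and gcd(a,p)=1, then a^(p-1) ≡ 1 (mod p)
p = 13 is prime, gcd(3,13) = 1
Reduce exponent: 579 mod 12 = 3
So 3^579 ≡ 3^3 (mod 13)
3^3 mod 13 = 1

3^579 ≡ 1 (mod 13)


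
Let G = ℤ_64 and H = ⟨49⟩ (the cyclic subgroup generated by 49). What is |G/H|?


|⟨49⟩| = n / gcd(49, 64) = 64 / 1 = 64
H is normal (ℤ_64 is abelian).
|G/H| = |G| / |H| = 64 / 64 = 1

|G/H| = 1


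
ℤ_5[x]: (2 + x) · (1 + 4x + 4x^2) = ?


Expand and collect like terms; reduce coefficients mod 5:
x^0: 2·1 = 2 ≡ 2 (mod 5)
x^1: 2·4 + 1·1 = 9 ≡ 4 (mod 5)
x^2: 2·4 + 1·4 = 12 ≡ 2 (mod 5)
x^3: 1·4 = 4 ≡ 4 (mod 5)
Result: 2 + 4x + 2x^2 + 4x^3

f · g = 2 + 4x + 2x^2 + 4x^3


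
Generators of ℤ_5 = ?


g generates ℤ_n iff gcd(g,n) = 1
Checking each g ∈ {1,...,4}:
gcd(1,5) = 1
gcd(2,5) = 1
gcd(3,5) = 1
gcd(4,5) = 1
Generators: {1, 2, 3, 4}
Number of generators = φ(5) = 4

Generators of ℤ_5 = {1, 2, 3, 4}


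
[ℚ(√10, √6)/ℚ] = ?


[ℚ(√10,√6):ℚ] = [ℚ(√10,√6):ℚ(√10)]·[ℚ(√10):ℚ] = 2·2 = 4

[ℚ(√10, √6)/ℚ] = 4


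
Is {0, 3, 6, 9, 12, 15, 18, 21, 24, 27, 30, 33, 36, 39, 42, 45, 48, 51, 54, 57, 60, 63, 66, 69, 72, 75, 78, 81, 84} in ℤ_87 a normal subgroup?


H = {0, 3, 6, 9, 12, 15, 18, 21, 24, 27, 30, 33, 36, 39, 42, 45, 48, 51, 54, 57, 60, 63, 66, 69, 72, 75, 78, 81, 84} in ℤ_87
ℤ_87 is abelian; every subgroup of an abelian group is normal

Yes, normal subgroup


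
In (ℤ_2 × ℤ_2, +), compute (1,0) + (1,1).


Operation: componentwise addition mod (2, 2)
(1,0) + (1,1) = ((a₁+b₁) mod 2, (a₂+b₂) mod 2) with a = (1,0), b = (1,1)

(1,0) + (1,1) = (0,1)


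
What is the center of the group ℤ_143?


Z(G) = {g ∈ G | gx = xg for all x ∈ G}
ℤ_143 is abelian, so Z(G) = G

Z(ℤ_143) = ℤ_143


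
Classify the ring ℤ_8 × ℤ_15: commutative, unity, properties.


Direct product ring; commutative with unity (1,1); but (1,0)·(0,1) = (0,0) gives zero divisors, so not an integral domain
Commutative: Yes
Integral domain: No
Has unity: Yes

ℤ_8 × ℤ_15: Commutative=Yes, Unity=Yes


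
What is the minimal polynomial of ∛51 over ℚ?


∛51 satisfies x³ - 51 = 0, irreducible over ℚ (no rational root; 51 is not a perfect cube)

Minimal polynomial: x³ - 51


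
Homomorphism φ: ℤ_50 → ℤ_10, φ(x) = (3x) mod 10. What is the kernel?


Kernel = preimage of identity
ker(φ) = {x ∈ ℤ_50 : 3x ≡ 0 (mod 10)}. Since 10 | 50, φ is well-defined. The kernel is the cyclic subgroup ⟨10⟩ of ℤ_50 (order 5), i.e. {0, 10, 20, 30, 40}

ker(φ) = {0, 10, 20, 30, 40}


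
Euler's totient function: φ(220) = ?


Factor n: 220 = 2^2 × 5 × 11
φ(n) = n · ∏(1 - 1/p) over distinct primes p | n
φ(220) = 220 · (1 - 1/2) · (1 - 1/5) · (1 - 1/11) = 80

φ(220) = 80


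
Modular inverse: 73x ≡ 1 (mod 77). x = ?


Use the extended Euclidean algorithm to write 1 = 73·s + 77·t; then s mod 77 is the inverse.
Euclidean algorithm:
  73 = 0·77 + 73
  77 = 1·73 + 4
  73 = 18·4 + 1
  4 = 4·1 + 0
gcd(73,77) = 1
Back-substitution gives: 73·(19) + 77·(-18) = 1
So 73⁻¹ ≡ 19 ≡ 19 (mod 77)
Check: 73 × 19 = 1387 ≡ 1 (mod 77) ✓

73⁻¹ ≡ 19 (mod 77)


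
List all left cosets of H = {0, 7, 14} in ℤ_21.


H = {0, 7, 14}, |H| = 3
Number of cosets = |G|/|H| = 21/3 = 7
0 + H = {0, 7, 14}
1 + H = {1, 8, 15}
2 + H = {2, 9, 16}
3 + H = {3, 10, 17}
4 + H = {4, 11, 18}
5 + H = {5, 12, 19}
6 + H = {6, 13, 20}

Cosets: 0+H={0,7,14}; 1+H={1,8,15}; 2+H={2,9,16}; 3+H={3,10,17}; 4+H={4,11,18}; 5+H={5,12,19}; 6+H={6,13,20}


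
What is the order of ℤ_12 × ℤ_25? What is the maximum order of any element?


|ℤ_12 × ℤ_25| = 12 × 25 = 300
Max element order = lcm(12,25) = 300
Cyclic? Yes (gcd=1)

|ℤ_12×ℤ_25| = 300, max element order = 300


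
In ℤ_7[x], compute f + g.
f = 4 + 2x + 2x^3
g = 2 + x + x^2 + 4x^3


Add coefficients mod 7:
x^0: 4 + 2 = 6 (mod 7)
x^1: 2 + 1 = 3 (mod 7)
x^2: 0 + 1 = 1 (mod 7)
x^3: 2 + 4 = 6 (mod 7)
Result: 6 + 3x + x^2 + 6x^3

f + g = 6 + 3x + x^2 + 6x^3


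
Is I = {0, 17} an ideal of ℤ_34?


Check ideal conditions for I = {0, 17} in ℤ_34:
(1) I is an additive subgroup? Yes
(2) For r ∈ ℤ_34 and a ∈ I: r·a ∈ I? Yes

Yes, I is an ideal of ℤ_34


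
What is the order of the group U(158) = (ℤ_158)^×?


U(n) is the group of units mod n; |U(n)| = φ(n)
|U(158)| = φ(158) = 78

|U(158) = (ℤ_158)^×| = 78


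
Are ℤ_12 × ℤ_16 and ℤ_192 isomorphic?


Comparing ℤ_12 × ℤ_16 and ℤ_192:
gcd(12,16) = 4 ≠ 1. Max element order in ℤ_12×ℤ_16 is lcm(12,16) = 48 < 192, so it has no element of order 192

No, ℤ_12 × ℤ_16 ≇ ℤ_192


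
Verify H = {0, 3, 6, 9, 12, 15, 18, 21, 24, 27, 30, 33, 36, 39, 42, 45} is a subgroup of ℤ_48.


Subgroup test for H = {0, 3, 6, 9, 12, 15, 18, 21, 24, 27, 30, 33, 36, 39, 42, 45} in (ℤ_48, +):
(1) 0 ∈ H? Yes
(2) Closure: for all a,b ∈ H, (a+b) mod 48 ∈ H? Yes
(3) Inverses: for all a ∈ H, -a mod 48 ∈ H? Yes

Yes, H is a subgroup of ℤ_48


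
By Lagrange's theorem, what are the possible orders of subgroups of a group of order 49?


Lagrange's theorem: |H| divides |G|
|G| = 49
Divisors of 49: 1, 7, 49

Possible subgroup orders: {1, 7, 49}


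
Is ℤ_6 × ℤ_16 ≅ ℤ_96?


Comparing ℤ_6 × ℤ_16 and ℤ_96:
gcd(6,16) = 2 ≠ 1. Max element order in ℤ_6×ℤ_16 is lcm(6,16) = 48 < 96, so it has no element of order 96

No, ℤ_6 × ℤ_16 ≇ ℤ_96


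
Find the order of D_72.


|D_n| = 2n (n rotations and n reflections)
|D_72| = 2×72 = 144

|D_72| = 144


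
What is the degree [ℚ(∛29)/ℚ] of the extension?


∛29 has minimal polynomial x³ - 29 (irreducible over ℚ since 29 is not a perfect cube)

[ℚ(∛29)/ℚ] = 3


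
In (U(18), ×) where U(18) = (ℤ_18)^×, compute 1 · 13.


Operation: multiplication mod 18
1 · 13 = (a × b) mod 18 with a = 1, b = 13

1 · 13 = 13


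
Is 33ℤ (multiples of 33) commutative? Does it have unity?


33ℤ is a commutative ring under +,× but has no multiplicative identity (1 ∉ 33ℤ); it has no zero divisors, but without unity it is not an integral domain
Commutative: Yes
Integral domain: No
Has unity: No

33ℤ (multiples of 33): Commutative=Yes, Unity=No


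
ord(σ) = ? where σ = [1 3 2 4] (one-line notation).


Cycle decomposition: (2 3)
Cycle lengths: 2
Order = lcm(2) = 2

ord(σ) = 2


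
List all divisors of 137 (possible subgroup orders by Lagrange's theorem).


Lagrange's theorem: |H| divides |G|
|G| = 137
Divisors of 137: 1, 137

Possible subgroup orders: {1, 137}


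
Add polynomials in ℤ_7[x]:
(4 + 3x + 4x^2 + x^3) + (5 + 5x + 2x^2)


Add coefficients mod 7:
x^0: 4 + 5 = 2 (mod 7)
x^1: 3 + 5 = 1 (mod 7)
x^2: 4 + 2 = 6 (mod 7)
x^3: 1 + 0 = 1 (mod 7)
Result: 2 + x + 6x^2 + x^3

f + g = 2 + x + 6x^2 + x^3


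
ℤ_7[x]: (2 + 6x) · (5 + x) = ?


Expand and collect like terms; reduce coefficients mod 7:
x^0: 2·5 = 10 ≡ 3 (mod 7)
x^1: 2·1 + 6·5 = 32 ≡ 4 (mod 7)
x^2: 6·1 = 6 ≡ 6 (mod 7)
Result: 3 + 4x + 6x^2

f · g = 3 + 4x + 6x^2


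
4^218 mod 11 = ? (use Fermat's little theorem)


Fermat's little theorem: if p is prime and gcd(a,p)=1, then a^(p-1) ≡ 1 (mod p)
p = 11 is prime, gcd(4,11) = 1
Reduce exponent: 218 mod 10 = 8
So 4^218 ≡ 4^8 (mod 11)
4^8 mod 11 = 9

4^218 ≡ 9 (mod 11)


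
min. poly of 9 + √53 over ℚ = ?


Let α = 9 + √53. Then α - 9 = √53, so (α - 9)² = 53, giving α² - 18α + 28 = 0. Degree 2 and α ∉ ℚ, so this is the minimal polynomial.

Minimal polynomial: x² - 18x + 28


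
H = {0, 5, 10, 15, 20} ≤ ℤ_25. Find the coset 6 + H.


6 + H = {6 + h (mod 25) : h ∈ H}
6+0=6, 6+5=11, 6+10=16, 6+15=21, 6+20=1
6 + H = {1, 6, 11, 16, 21} = 1 + H

6 + H = {1, 6, 11, 16, 21}


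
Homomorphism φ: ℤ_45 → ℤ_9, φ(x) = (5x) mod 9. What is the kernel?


Kernel = preimage of identity
ker(φ) = {x ∈ ℤ_45 : 5x ≡ 0 (mod 9)}. Since 9 | 45, φ is well-defined. The kernel is the cyclic subgroup ⟨9⟩ of ℤ_45 (order 5), i.e. {0, 9, 18, 27, 36}

ker(φ) = {0, 9, 18, 27, 36}


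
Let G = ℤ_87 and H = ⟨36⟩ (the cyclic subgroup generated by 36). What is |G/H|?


|⟨36⟩| = n / gcd(36, 87) = 87 / 3 = 29
H is normal (ℤ_87 is abelian).
|G/H| = |G| / |H| = 87 / 29 = 3

|G/H| = 3


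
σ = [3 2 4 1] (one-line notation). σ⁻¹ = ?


To find σ⁻¹, swap domain and range:
σ(1) = 3 → σ⁻¹(3) = 1
σ(2) = 2 → σ⁻¹(2) = 2
σ(3) = 4 → σ⁻¹(4) = 3
σ(4) = 1 → σ⁻¹(1) = 4

σ⁻¹ = [4 2 1 3]


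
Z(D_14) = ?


Z(G) = {g ∈ G | gx = xg for all x ∈ G}
For even n, Z(D_n) = {e, r^(n/2)}: the 180° rotation r^7 commutes with every reflection and rotation

Z(D_14) = {e, r^7}


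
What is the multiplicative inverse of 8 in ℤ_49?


Use the extended Euclidean algorithm to write 1 = 8·s + 49·t; then s mod 49 is the inverse.
Euclidean algorithm:
  8 = 0·49 + 8
  49 = 6·8 + 1
  8 = 8·1 + 0
gcd(8,49) = 1
Back-substitution gives: 8·(-6) + 49·(1) = 1
So 8⁻¹ ≡ -6 ≡ 43 (mod 49)
Check: 8 × 43 = 344 ≡ 1 (mod 49) ✓

8⁻¹ ≡ 43 (mod 49)


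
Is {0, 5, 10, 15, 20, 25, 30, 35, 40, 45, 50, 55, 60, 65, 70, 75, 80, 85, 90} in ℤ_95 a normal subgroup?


H = {0, 5, 10, 15, 20, 25, 30, 35, 40, 45, 50, 55, 60, 65, 70, 75, 80, 85, 90} in ℤ_95
ℤ_95 is abelian; every subgroup of an abelian group is normal

Yes, normal subgroup


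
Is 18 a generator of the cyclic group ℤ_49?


g generates ℤ_n iff gcd(g, n) = 1
gcd(18, 49) = 1
Since gcd = 1, 18 is a generator.

Yes, 18 generates ℤ_49


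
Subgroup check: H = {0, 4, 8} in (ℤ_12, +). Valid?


Subgroup test for H = {0, 4, 8} in (ℤ_12, +):
(1) 0 ∈ H? Yes
(2) Closure: for all a,b ∈ H, (a+b) mod 12 ∈ H? Yes
(3) Inverses: for all a ∈ H, -a mod 12 ∈ H? Yes

Yes, H is a subgroup of ℤ_12


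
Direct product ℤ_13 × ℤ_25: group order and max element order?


|ℤ_13 × ℤ_25| = 13 × 25 = 325
Max element order = lcm(13,25) = 325
Cyclic? Yes (gcd=1)

|ℤ_13×ℤ_25| = 325, max element order = 325


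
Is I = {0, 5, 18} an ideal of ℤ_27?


Check ideal conditions for I = {0, 5, 18} in ℤ_27:
(1) I is an additive subgroup? No
(2) For r ∈ ℤ_27 and a ∈ I: r·a ∈ I? No  [counterexample: r=2, a=5, r·a mod 27 = 10 ∉ I]

No, I is not an ideal of ℤ_27


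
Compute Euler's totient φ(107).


Factor n: 107 = 107
φ(n) = n · ∏(1 - 1/p) over distinct primes p | n
φ(107) = 107 · (1 - 1/107) = 106

φ(107) = 106


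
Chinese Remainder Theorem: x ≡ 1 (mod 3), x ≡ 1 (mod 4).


m₁ = 3, m₂ = 4, gcd = 1, so CRT applies. M = m₁·m₂ = 12
Let M₁ = M/m₁ = 4, M₂ = M/m₂ = 3
Find y₁ ≡ M₁⁻¹ (mod m₁): 4⁻¹ ≡ 1 (mod 3)
Find y₂ ≡ M₂⁻¹ (mod m₂): 3⁻¹ ≡ 3 (mod 4)
x = a₁·M₁·y₁ + a₂·M₂·y₂ = 1·4·1 + 1·3·3 = 13
Reduce mod 12: x ≡ 1
Check: 1 mod 3 = 1 ✓, 1 mod 4 = 1 ✓

x ≡ 1 (mod 12)


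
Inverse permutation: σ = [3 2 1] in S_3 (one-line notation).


To find σ⁻¹, swap domain and range:
σ(1) = 3 → σ⁻¹(3) = 1
σ(2) = 2 → σ⁻¹(2) = 2
σ(3) = 1 → σ⁻¹(1) = 3

σ⁻¹ = [3 2 1]


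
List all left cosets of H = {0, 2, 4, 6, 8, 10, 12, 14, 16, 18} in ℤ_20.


H = {0, 2, 4, 6, 8, 10, 12, 14, 16, 18}, |H| = 10
Number of cosets = |G|/|H| = 20/10 = 2
0 + H = {0, 2, 4, 6, 8, 10, 12, 14, 16, 18}
1 + H = {1, 3, 5, 7, 9, 11, 13, 15, 17, 19}

Cosets: 0+H={0,2,4,6,8,10,12,14,16,18}; 1+H={1,3,5,7,9,11,13,15,17,19}


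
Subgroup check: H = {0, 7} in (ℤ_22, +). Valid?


Subgroup test for H = {0, 7} in (ℤ_22, +):
(1) 0 ∈ H? Yes
(2) Closure: for all a,b ∈ H, (a+b) mod 22 ∈ H? No  [counterexample: 7 + 7 = 14 ∉ H]
(3) Inverses: for all a ∈ H, -a mod 22 ∈ H? No

No, H is not a subgroup of ℤ_22


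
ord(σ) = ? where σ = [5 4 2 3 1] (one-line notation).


Cycle decomposition: (1 5) (2 4 3)
Cycle lengths: 2, 3
Order = lcm(2, 3) = 6

ord(σ) = 6


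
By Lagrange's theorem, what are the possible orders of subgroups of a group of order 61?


Lagrange's theorem: |H| divides |G|
|G| = 61
Divisors of 61: 1, 61

Possible subgroup orders: {1, 61}


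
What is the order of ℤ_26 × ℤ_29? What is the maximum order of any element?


|ℤ_26 × ℤ_29| = 26 × 29 = 754
Max element order = lcm(26,29) = 754
Cyclic? Yes (gcd=1)

|ℤ_26×ℤ_29| = 754, max element order = 754


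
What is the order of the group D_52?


|D_n| = 2n (n rotations and n reflections)
|D_52| = 2×52 = 104

|D_52| = 104


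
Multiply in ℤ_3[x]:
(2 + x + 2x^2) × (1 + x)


Expand and collect like terms; reduce coefficients mod 3:
x^0: 2·1 = 2 ≡ 2 (mod 3)
x^1: 2·1 + 1·1 = 3 ≡ 0 (mod 3)
x^2: 1·1 + 2·1 = 3 ≡ 0 (mod 3)
x^3: 2·1 = 2 ≡ 2 (mod 3)
Result: 2 + 2x^3

f · g = 2 + 2x^3


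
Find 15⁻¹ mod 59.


Use the extended Euclidean algorithm to write 1 = 15·s + 59·t; then s mod 59 is the inverse.
Euclidean algorithm:
  15 = 0·59 + 15
  59 = 3·15 + 14
  15 = 1·14 + 1
  14 = 14·1 + 0
gcd(15,59) = 1
Back-substitution gives: 15·(4) + 59·(-1) = 1
So 15⁻¹ ≡ 4 ≡ 4 (mod 59)
Check: 15 × 4 = 60 ≡ 1 (mod 59) ✓

15⁻¹ ≡ 4 (mod 59)


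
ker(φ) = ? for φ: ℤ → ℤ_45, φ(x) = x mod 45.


Kernel = preimage of identity
ker(φ) = {x ∈ ℤ : x ≡ 0 (mod 45)} = 45ℤ = {0, ±45, ±90, ...}

ker(φ) = 45ℤ


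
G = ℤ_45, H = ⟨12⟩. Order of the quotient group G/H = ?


|⟨12⟩| = n / gcd(12, 45) = 45 / 3 = 15
H is normal (ℤ_45 is abelian).
|G/H| = |G| / |H| = 45 / 15 = 3

|G/H| = 3


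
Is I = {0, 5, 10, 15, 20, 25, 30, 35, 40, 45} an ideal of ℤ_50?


Check ideal conditions for I = {0, 5, 10, 15, 20, 25, 30, 35, 40, 45} in ℤ_50:
(1) I is an additive subgroup? Yes
(2) For r ∈ ℤ_50 and a ∈ I: r·a ∈ I? Yes

Yes, I is an ideal of ℤ_50


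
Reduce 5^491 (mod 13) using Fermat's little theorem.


Fermat's little theorem: if p is prime and gcd(a,p)=1, then a^(p-1) ≡ 1 (mod p)
p = 13 is prime, gcd(5,13) = 1
Reduce exponent: 491 mod 12 = 11
So 5^491 ≡ 5^11 (mod 13)
5^11 mod 13 = 8

5^491 ≡ 8 (mod 13)


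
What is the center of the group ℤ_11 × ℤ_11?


Z(G) = {g ∈ G | gx = xg for all x ∈ G}
Direct product of abelian groups is abelian, so Z(G) = G

Z(ℤ_11 × ℤ_11) = ℤ_11 × ℤ_11


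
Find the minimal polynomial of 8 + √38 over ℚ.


Let α = 8 + √38. Then α - 8 = √38, so (α - 8)² = 38, giving α² - 16α + 26 = 0. Degree 2 and α ∉ ℚ, so this is the minimal polynomial.

Minimal polynomial: x² - 16x + 26


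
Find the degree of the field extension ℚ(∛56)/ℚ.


∛56 has minimal polynomial x³ - 56 (irreducible over ℚ since 56 is not a perfect cube)

[ℚ(∛56)/ℚ] = 3


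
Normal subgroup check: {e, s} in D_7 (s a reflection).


H = {e, s} in D_7 (s a reflection)
r·s·r⁻¹ = sr⁻² ≠ s for n ≥ 3, so {e, s} is not closed under conjugation

No, not a normal subgroup


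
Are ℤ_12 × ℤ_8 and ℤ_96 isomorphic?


Comparing ℤ_12 × ℤ_8 and ℤ_96:
gcd(12,8) = 4 ≠ 1. Max element order in ℤ_12×ℤ_8 is lcm(12,8) = 24 < 96, so it has no element of order 96

No, ℤ_12 × ℤ_8 ≇ ℤ_96


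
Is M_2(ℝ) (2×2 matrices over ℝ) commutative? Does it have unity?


Matrix multiplication is non-commutative for n ≥ 2; the identity matrix I is the unity; singular matrices give zero divisors, so not an integral domain
Commutative: No
Integral domain: No
Has unity: Yes

M_2(ℝ) (2×2 matrices over ℝ): Commutative=No, Unity=Yes


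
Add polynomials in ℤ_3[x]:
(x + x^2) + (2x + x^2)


Add coefficients mod 3:
x^0: 0 + 0 = 0 (mod 3)
x^1: 1 + 2 = 0 (mod 3)
x^2: 1 + 1 = 2 (mod 3)
Result: 2x^2

f + g = 2x^2


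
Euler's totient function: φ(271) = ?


Factor n: 271 = 271
φ(n) = n · ∏(1 - 1/p) over distinct primes p | n
φ(271) = 271 · (1 - 1/271) = 270

φ(271) = 270


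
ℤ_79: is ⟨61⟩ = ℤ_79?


g generates ℤ_n iff gcd(g, n) = 1
gcd(61, 79) = 1
Since gcd = 1, 61 is a generator.

Yes, 61 generates ℤ_79


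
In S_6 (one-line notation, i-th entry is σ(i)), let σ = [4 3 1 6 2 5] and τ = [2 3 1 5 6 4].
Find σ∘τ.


σ∘τ: apply τ first, then σ
1 →τ 2 →σ 3
2 →τ 3 →σ 1
3 →τ 1 →σ 4
4 →τ 5 →σ 2
5 →τ 6 →σ 5
6 →τ 4 →σ 6

σ∘τ = [3 1 4 2 5 6]


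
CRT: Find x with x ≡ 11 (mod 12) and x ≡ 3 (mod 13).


m₁ = 12, m₂ = 13, gcd = 1, so CRT applies. M = m₁·m₂ = 156
Let M₁ = M/m₁ = 13, M₂ = M/m₂ = 12
Find y₁ ≡ M₁⁻¹ (mod m₁): 13⁻¹ ≡ 1 (mod 12)
Find y₂ ≡ M₂⁻¹ (mod m₂): 12⁻¹ ≡ 12 (mod 13)
x = a₁·M₁·y₁ + a₂·M₂·y₂ = 11·13·1 + 3·12·12 = 575
Reduce mod 156: x ≡ 107
Check: 107 mod 12 = 11 ✓, 107 mod 13 = 3 ✓

x ≡ 107 (mod 156)


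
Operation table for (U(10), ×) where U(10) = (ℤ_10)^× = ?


Elements: {1, 3, 7, 9}
Operation: multiplication mod 10
Entry (a, b) = (a × b) mod 10

Cayley table:
  | 1 | 3 | 7 | 9
1 | 1 | 3 | 7 | 9
3 | 3 | 9 | 1 | 7
7 | 7 | 1 | 9 | 3
9 | 9 | 7 | 3 | 1


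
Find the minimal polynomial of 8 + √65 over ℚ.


Let α = 8 + √65. Then α - 8 = √65, so (α - 8)² = 65, giving α² - 16α - 1 = 0. Degree 2 and α ∉ ℚ, so this is the minimal polynomial.

Minimal polynomial: x² - 16x - 1


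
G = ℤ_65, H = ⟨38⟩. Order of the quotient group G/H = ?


|⟨38⟩| = n / gcd(38, 65) = 65 / 1 = 65
H is normal (ℤ_65 is abelian).
|G/H| = |G| / |H| = 65 / 65 = 1

|G/H| = 1


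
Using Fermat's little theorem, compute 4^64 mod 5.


Fermat's little theorem: if p is prime and gcd(a,p)=1, then a^(p-1) ≡ 1 (mod p)
p = 5 is prime, gcd(4,5) = 1
Reduce exponent: 64 mod 4 = 0
So 4^64 ≡ 4^0 (mod 5)
4^0 = 1

4^64 ≡ 1 (mod 5)


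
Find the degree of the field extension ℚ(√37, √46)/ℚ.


[ℚ(√37,√46):ℚ] = [ℚ(√37,√46):ℚ(√37)]·[ℚ(√37):ℚ] = 2·2 = 4

[ℚ(√37, √46)/ℚ] = 4


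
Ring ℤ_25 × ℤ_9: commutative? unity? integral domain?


Direct product ring; commutative with unity (1,1); but (1,0)·(0,1) = (0,0) gives zero divisors, so not an integral domain
Commutative: Yes
Integral domain: No
Has unity: Yes

ℤ_25 × ℤ_9: Commutative=Yes, Unity=Yes


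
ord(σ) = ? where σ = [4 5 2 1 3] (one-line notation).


Cycle decomposition: (1 4) (2 5 3)
Cycle lengths: 2, 3
Order = lcm(2, 3) = 6

ord(σ) = 6


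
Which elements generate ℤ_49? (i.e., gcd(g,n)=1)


g generates ℤ_n iff gcd(g,n) = 1
Prime factors of 49: 7
Generators are g ∈ {1,...,48} not divisible by any of these primes.
Generators: {1, 2, 3, 4, 5, 6, 8, 9, 10, 11, 12, 13, 15, 16, 17, 18, 19, 20, 22, 23, 24, 25, 26, 27, 29, 30, 31, 32, 33, 34, 36, 37, 38, 39, 40, 41, 43, 44, 45, 46, 47, 48}
Number of generators = φ(49) = 42

Generators of ℤ_49 = {1, 2, 3, 4, 5, 6, 8, 9, 10, 11, 12, 13, 15, 16, 17, 18, 19, 20, 22, 23, 24, 25, 26, 27, 29, 30, 31, 32, 33, 34, 36, 37, 38, 39, 40, 41, 43, 44, 45, 46, 47, 48}


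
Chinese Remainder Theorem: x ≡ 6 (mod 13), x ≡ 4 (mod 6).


m₁ = 13, m₂ = 6, gcd = 1, so CRT applies. M = m₁·m₂ = 78
Let M₁ = M/m₁ = 6, M₂ = M/m₂ = 13
Find y₁ ≡ M₁⁻¹ (mod m₁): 6⁻¹ ≡ 11 (mod 13)
Find y₂ ≡ M₂⁻¹ (mod m₂): 13⁻¹ ≡ 1 (mod 6)
x = a₁·M₁·y₁ + a₂·M₂·y₂ = 6·6·11 + 4·13·1 = 448
Reduce mod 78: x ≡ 58
Check: 58 mod 13 = 6 ✓, 58 mod 6 = 4 ✓

x ≡ 58 (mod 78)


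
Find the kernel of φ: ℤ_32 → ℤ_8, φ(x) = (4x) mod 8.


Kernel = preimage of identity
ker(φ) = {x ∈ ℤ_32 : 4x ≡ 0 (mod 8)}. Since 8 | 32, φ is well-defined. The kernel is the cyclic subgroup ⟨2⟩ of ℤ_32 (order 16), i.e. {0, 2, 4, 6, 8, 10, 12, 14, 16, 18, 20, 22, 24, 26, 28, 30}

ker(φ) = {0, 2, 4, 6, 8, 10, 12, 14, 16, 18, 20, 22, 24, 26, 28, 30}


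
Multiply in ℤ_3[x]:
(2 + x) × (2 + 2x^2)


Expand and collect like terms; reduce coefficients mod 3:
x^0: 2·2 = 4 ≡ 1 (mod 3)
x^1: 2·0 + 1·2 = 2 ≡ 2 (mod 3)
x^2: 2·2 + 1·0 = 4 ≡ 1 (mod 3)
x^3: 1·2 = 2 ≡ 2 (mod 3)
Result: 1 + 2x + x^2 + 2x^3

f · g = 1 + 2x + x^2 + 2x^3


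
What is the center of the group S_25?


Z(G) = {g ∈ G | gx = xg for all x ∈ G}
S_n is non-abelian for n ≥ 3; Z(S_25) is trivial

Z(S_25) = {e}


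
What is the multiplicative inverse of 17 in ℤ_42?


Use the extended Euclidean algorithm to write 1 = 17·s + 42·t; then s mod 42 is the inverse.
Euclidean algorithm:
  17 = 0·42 + 17
  42 = 2·17 + 8
  17 = 2·8 + 1
  8 = 8·1 + 0
gcd(17,42) = 1
Back-substitution gives: 17·(5) + 42·(-2) = 1
So 17⁻¹ ≡ 5 ≡ 5 (mod 42)
Check: 17 × 5 = 85 ≡ 1 (mod 42) ✓

17⁻¹ ≡ 5 (mod 42)


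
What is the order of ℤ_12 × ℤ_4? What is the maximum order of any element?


|ℤ_12 × ℤ_4| = 12 × 4 = 48
Max element order = lcm(12,4) = 12
Cyclic? No (gcd=4)

|ℤ_12×ℤ_4| = 48, max element order = 12


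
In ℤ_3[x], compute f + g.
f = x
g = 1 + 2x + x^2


Add coefficients mod 3:
x^0: 0 + 1 = 1 (mod 3)
x^1: 1 + 2 = 0 (mod 3)
x^2: 0 + 1 = 1 (mod 3)
Result: 1 + x^2

f + g = 1 + x^2


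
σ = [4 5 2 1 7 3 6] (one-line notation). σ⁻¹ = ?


To find σ⁻¹, swap domain and range:
σ(1) = 4 → σ⁻¹(4) = 1
σ(2) = 5 → σ⁻¹(5) = 2
σ(3) = 2 → σ⁻¹(2) = 3
σ(4) = 1 → σ⁻¹(1) = 4
σ(5) = 7 → σ⁻¹(7) = 5
σ(6) = 3 → σ⁻¹(3) = 6
σ(7) = 6 → σ⁻¹(6) = 7

σ⁻¹ = [4 3 6 1 2 7 5]
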